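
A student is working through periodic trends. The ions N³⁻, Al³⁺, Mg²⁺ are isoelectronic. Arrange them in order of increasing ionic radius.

All of these have 10 electrons, so size is governed by nuclear charge alone: the more protons, the stronger the pull on the same electron cloud, and the smaller the ion.
Nuclear charges: Al³⁺ (Z=13), Mg²⁺ (Z=12), N³⁻ (Z=7).
Smallest to largest: Al³⁺ < Mg²⁺ < N³⁻.

Al³⁺ < Mg²⁺ < N³⁻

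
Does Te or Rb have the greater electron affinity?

Adding an electron releases more energy for atoms nearer the top right (short of the noble gases).
All lie in period 5, so electron affinity increases left to right.
So Te has the greater electron affinity (Te > Rb).

Te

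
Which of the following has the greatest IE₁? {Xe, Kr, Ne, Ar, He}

He

Removing the outermost electron gets harder across a period and easier down a group.
All are in group 18, so first ionization energy increases up the group.
The greatest IE₁ among these belongs to He.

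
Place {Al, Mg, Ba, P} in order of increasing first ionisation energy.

Ba < Al < Mg < P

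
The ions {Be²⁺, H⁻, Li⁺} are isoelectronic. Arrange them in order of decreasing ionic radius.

H⁻ > Li⁺ > Be²⁺

All of these have 2 electrons, so size is governed by nuclear charge alone: the more protons, the stronger the pull on the same electron cloud, and the smaller the ion.
Nuclear charges: Be²⁺ (Z=4), Li⁺ (Z=3), H⁻ (Z=1).
Largest to smallest: H⁻ > Li⁺ > Be²⁺.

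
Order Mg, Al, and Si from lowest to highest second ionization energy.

Consider each +1 ion: Mg⁺ still has 1 valence electron; Al⁺ still has 2 valence electrons; Si⁺ still has 3 valence electrons.
All are still removing valence electrons, so compare the +1 ions as you would atoms: IE_2 generally rises across a period (higher Z_eff) and falls down a group (larger shell), subject to the usual subshell exceptions.
Valence configurations: Mg⁺ [Ne]3s¹, Al⁺ [Ne]3s², Si⁺ [Ne]3s²3p¹.
Si⁺ loses a lone 3p electron whereas Al⁺ must break into a filled 3s² pair, so IE_2(Al) > IE_2(Si) even though Si has the higher nuclear charge.
The numbers (kJ/mol): Mg 1451, Al 1817, Si 1577.
So the second ionization energies run Mg < Si < Al.

Mg, Si, Al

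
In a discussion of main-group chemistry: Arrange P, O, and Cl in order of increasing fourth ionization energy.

Consider each +3 ion: P³⁺ still has 2 valence electrons; O³⁺ still has 3 valence electrons; Cl³⁺ still has 4 valence electrons.
All are still removing valence electrons, so compare the +3 ions as you would atoms: IE_4 generally rises across a period (higher Z_eff) and falls down a group (larger shell), subject to the usual subshell exceptions.
Valence configurations: P³⁺ [Ne]3s², O³⁺ [He]2s²2p¹, Cl³⁺ [Ne]3s²3p².
Approximate IE_4 values (kJ/mol): P 4964, O 7469, Cl 5159.
Overall IE_4 order: P < Cl < O.

P < Cl < O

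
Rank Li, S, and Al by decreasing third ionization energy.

Li, S, Al

The third ionization energy removes an electron from the +2 ion. For each element: Li²⁺ is already 1 electron into the core; S²⁺ still has 4 valence electrons; Al²⁺ still has 1 valence electron.
Core electrons are held far more tightly than valence electrons, so Li tops the IE_3 order.
Valence configurations: S²⁺ [Ne]3s²3p², Al²⁺ [Ne]3s¹.
Tabulated IE_3 (kJ/mol): Li 11815, S 3357, Al 2745.
Putting it together, IE_3: Al < S < Li.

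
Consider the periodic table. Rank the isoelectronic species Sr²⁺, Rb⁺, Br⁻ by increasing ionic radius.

Sr²⁺ < Rb⁺ < Br⁻

All of these have 36 electrons, so size is governed by nuclear charge alone: the more protons, the stronger the pull on the same electron cloud, and the smaller the ion.
Nuclear charges: Sr²⁺ (Z=38), Rb⁺ (Z=37), Br⁻ (Z=35).
Smallest to largest: Sr²⁺ < Rb⁺ < Br⁻.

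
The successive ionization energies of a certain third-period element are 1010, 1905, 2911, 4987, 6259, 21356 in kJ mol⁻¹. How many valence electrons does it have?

5

Look for the largest jump between consecutive ionization energies: IE6/IE5 ≈ 3.4, far larger than any earlier ratio.
That jump marks the point where a core electron is being removed. So the atom has 5 valence electrons.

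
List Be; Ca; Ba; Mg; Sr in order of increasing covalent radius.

Be < Mg < Ca < Sr < Ba

Radius decreases left→right (rising Z_eff, same n) and increases top→bottom (higher n).
All are in group 2, so atomic radius increases down the group.
So from smallest to largest: Be < Mg < Ca < Sr < Ba.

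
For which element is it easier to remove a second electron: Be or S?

Consider each +1 ion: Be⁺ still has 1 valence electron; S⁺ still has 5 valence electrons.
All are still removing valence electrons, so compare the +1 ions as you would atoms: IE_2 generally rises across a period (higher Z_eff) and falls down a group (larger shell), subject to the usual subshell exceptions.
Valence configurations: Be⁺ [He]2s¹, S⁺ [Ne]3s²3p³.
Approximate IE_2 values (kJ/mol): Be 1757, S 2252.
Hence IE_2: Be < S.

Be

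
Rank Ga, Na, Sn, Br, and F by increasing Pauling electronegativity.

Na, Ga, Sn, Br, F

F is in period 2, group 17; Na is in period 3, group 1; Ga is in period 4, group 13; Br is in period 4, group 17; Sn is in period 5, group 14.
Electronegativity increases across a period and decreases down a group, tracking effective nuclear charge and atomic size.
Here both period and group differ, so the two effects have to be weighed against each other.
Ga > Na: period and group pull opposite ways; the across-period shift dominates (1.81 vs 0.93).
Sn > Ga: the two effects oppose for this pair; the across-period effect wins (1.96 vs 1.81).
Br > Sn: relative to Sn, both the across-period and down-group shifts push Br's electronegativity up.
F > Br: F sits above Br in group 17, so the down-group effect alone puts F higher.
Approximate values (Pauling): F 3.98, Na 0.93, Ga 1.81, Br 2.96, Sn 1.96.
So from lowest to highest: Na < Ga < Sn < Br < F.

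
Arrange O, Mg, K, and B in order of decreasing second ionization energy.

After 1 electron has been removed, what remains? O⁺ still has 5 valence electrons; Mg⁺ still has 1 valence electron; K⁺ is the bare [Ar] core; B⁺ still has 2 valence electrons.
Usually core removal costs more than valence removal, but here the competition is close: a tightly held n=2 valence electron can cost more to remove than an n=3 core electron, so the actual values have to decide it.
Valence configurations: O⁺ [He]2s²2p³, Mg⁺ [Ne]3s¹, B⁺ [He]2s².
The numbers (kJ/mol): O 3388, Mg 1451, K 3052, B 2427.
Overall IE_2 order: Mg < B < K < O.

O > K > B > Mg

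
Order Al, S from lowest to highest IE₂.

Al, S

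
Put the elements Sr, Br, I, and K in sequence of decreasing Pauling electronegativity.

K is in period 4, group 1; Br is in period 4, group 17; Sr is in period 5, group 2; I is in period 5, group 17.
EN rises left→right (higher Z_eff, smaller atoms) and falls top→bottom (larger, more shielded atoms).
Neither a single period nor a single group — weigh both effects.
Sr > K: the two effects oppose for this pair; the across-period effect wins (0.95 vs 0.82).
I > Sr: both are in period 5; the period trend gives I the larger value.
Br > I: Br sits above I in group 17, so the down-group effect alone puts Br higher.
For reference (Pauling): K 0.82, Br 2.96, Sr 0.95, I 2.66.
So from highest to lowest: Br > I > Sr > K.

Br > I > Sr > K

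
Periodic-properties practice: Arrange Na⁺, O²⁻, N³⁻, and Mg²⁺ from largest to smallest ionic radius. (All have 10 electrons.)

All of these have 10 electrons, so size is governed by nuclear charge alone: the more protons, the stronger the pull on the same electron cloud, and the smaller the ion.
Nuclear charges: Mg²⁺ (Z=12), Na⁺ (Z=11), O²⁻ (Z=8), N³⁻ (Z=7).
Largest to smallest: N³⁻ > O²⁻ > Na⁺ > Mg²⁺.

N³⁻, O²⁻, Na⁺, Mg²⁺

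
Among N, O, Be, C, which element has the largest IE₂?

O

After 1 electron has been removed, what remains? N⁺ still has 4 valence electrons; O⁺ still has 5 valence electrons; Be⁺ still has 1 valence electron; C⁺ still has 3 valence electrons.
All are still removing valence electrons, so compare the +1 ions as you would atoms: IE_2 generally rises across a period (higher Z_eff) and falls down a group (larger shell), subject to the usual subshell exceptions.
Valence configurations: N⁺ [He]2s²2p², O⁺ [He]2s²2p³, Be⁺ [He]2s¹, C⁺ [He]2s²2p¹.
The numbers (kJ/mol): N 2856, O 3388, Be 1757, C 2353.
Hence IE_2: Be < C < N < O.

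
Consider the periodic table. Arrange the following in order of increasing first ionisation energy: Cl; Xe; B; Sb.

Removing the outermost electron gets harder across a period and easier down a group.
Here both period and group differ, so the two effects have to be weighed against each other.
Sb > B: the two effects oppose for this pair; the across-period effect wins (831 vs 801 kJ/mol).
Xe > Sb: Xe lies to the right of Sb in period 5, so the across-period effect alone puts Xe higher.
Cl > Xe: period and group pull opposite ways; the down-group shift dominates (1251 vs 1170 kJ/mol).
For reference (kJ/mol): B 801, Cl 1251, Sb 831, Xe 1170.
So from lowest to highest: B < Sb < Xe < Cl.

B, Sb, Xe, Cl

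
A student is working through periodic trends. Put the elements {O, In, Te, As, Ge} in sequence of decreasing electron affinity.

Te > O > Ge > As > In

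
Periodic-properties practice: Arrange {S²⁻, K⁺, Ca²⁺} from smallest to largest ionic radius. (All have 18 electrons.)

All of these have 18 electrons, so size is governed by nuclear charge alone: the more protons, the stronger the pull on the same electron cloud, and the smaller the ion.
Nuclear charges: Ca²⁺ (Z=20), K⁺ (Z=19), S²⁻ (Z=16).
Smallest to largest: Ca²⁺ < K⁺ < S²⁻.

Ca²⁺, K⁺, S²⁻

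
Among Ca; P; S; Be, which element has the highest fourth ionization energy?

Be

After 3 electrons have been removed, what remains? Ca³⁺ is already 1 electron into the core; P³⁺ still has 2 valence electrons; S³⁺ still has 3 valence electrons; Be³⁺ is already 1 electron into the core.
Breaking into a closed-shell core is much more expensive than removing a leftover valence electron — Ca and Be have the largest IE_4 here.
Valence configurations: P³⁺ [Ne]3s², S³⁺ [Ne]3s²3p¹.
S³⁺ loses a lone 3p electron whereas P³⁺ must break into a filled 3s² pair, so IE_4(P) > IE_4(S) even though S has the higher nuclear charge.
The numbers (kJ/mol): Ca 6491, P 4964, S 4556, Be 21007.
So the fourth ionization energies run S < P < Ca < Be.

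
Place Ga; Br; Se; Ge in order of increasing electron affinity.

Ga is in period 4, group 13; Ge is in period 4, group 14; Se is in period 4, group 16; Br is in period 4, group 17.
EA tends to increase across a period and decrease down a group, though the pattern is less regular than for IE or radius.
All lie in period 4, so electron affinity increases left to right.
So from lowest to highest: Ga < Ge < Se < Br.

Ga < Ge < Se < Br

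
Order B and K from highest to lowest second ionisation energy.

K > B

After 1 electron has been removed, what remains? B⁺ still has 2 valence electrons; K⁺ is the bare [Ar] core.
Pulling an electron out of a noble-gas core costs far more than removing a remaining valence electron, so K sits at the high end of IE_2.
Tabulated IE_2 (kJ/mol): B 2427, K 3052.
Putting it together, IE_2: B < K.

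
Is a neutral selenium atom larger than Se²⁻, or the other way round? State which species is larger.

Forming Se²⁻ adds 2 electrons to Se. More electron–electron repulsion in the same shell, with unchanged nuclear charge, lets the cloud expand.
An anion is larger than its parent atom: Se²⁻ > Se.

Se²⁻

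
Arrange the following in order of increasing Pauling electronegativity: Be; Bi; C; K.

Be is in period 2, group 2; C is in period 2, group 14; K is in period 4, group 1; Bi is in period 6, group 15.
Electronegativity increases across a period and decreases down a group, tracking effective nuclear charge and atomic size.
Here both period and group differ, so the two effects have to be weighed against each other.
Be > K: relative to K, both the across-period and down-group shifts push Be's electronegativity up.
Bi > Be: period and group pull opposite ways; the across-period shift dominates (2.02 vs 1.57).
C > Bi: the two effects oppose for this pair; the down-group effect wins (2.55 vs 2.02).
Approximate values (Pauling): Be 1.57, C 2.55, K 0.82, Bi 2.02.
So from lowest to highest: K < Be < Bi < C.

K < Be < Bi < C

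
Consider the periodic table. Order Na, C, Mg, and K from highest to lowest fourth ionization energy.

Consider each +3 ion: Na³⁺ is already 2 electrons into the core; C³⁺ still has 1 valence electron; Mg³⁺ is already 1 electron into the core; K³⁺ is already 2 electrons into the core.
Usually core removal costs more than valence removal, but here the competition is close: a tightly held n=2 valence electron can cost more to remove than an n=3 core electron, so the actual values have to decide it.
Approximate IE_4 values (kJ/mol): Na 9543, C 6223, Mg 10543, K 5877.
Overall IE_4 order: K < C < Na < Mg.

Mg, Na, C, K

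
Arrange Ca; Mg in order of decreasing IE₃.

Mg, Ca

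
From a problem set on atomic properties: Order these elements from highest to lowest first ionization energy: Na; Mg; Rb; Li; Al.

Mg > Al > Li > Na > Rb

Li is in period 2, group 1; Na is in period 3, group 1; Mg is in period 3, group 2; Al is in period 3, group 13; Rb is in period 5, group 1.
Removing the outermost electron gets harder across a period and easier down a group.
Here both period and group differ, so the two effects have to be weighed against each other.
Na > Rb: they share group 1; the group trend gives Na the larger value.
Li > Na: Li sits above Na in group 1, so the down-group effect alone puts Li higher.
Al > Li: period and group pull opposite ways; the across-period shift dominates (578 vs 520 kJ/mol).
Mg > Al: this pair runs against the simple trend — see the exception note.
Note the exception: Mg has a higher first ionization energy than Al, contrary to the simple trend — Al's single 3p electron is easier to remove than one from Mg's filled 3s².
Approximate values (kJ/mol): Li 520, Na 496, Mg 738, Al 578, Rb 403.
So from highest to lowest: Mg > Al > Li > Na > Rb.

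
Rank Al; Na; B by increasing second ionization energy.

IE_2 is the cost of taking one more electron from the +1 cation: Al⁺ still has 2 valence electrons; Na⁺ is the bare [Ne] core; B⁺ still has 2 valence electrons.
Breaking into a closed-shell core is much more expensive than removing a leftover valence electron — Na has the largest IE_2 here.
Valence configurations: Al⁺ [Ne]3s², B⁺ [He]2s².
Approximate IE_2 values (kJ/mol): Al 1817, Na 4562, B 2427.
Putting it together, IE_2: Al < B < Na.

Al, B, Na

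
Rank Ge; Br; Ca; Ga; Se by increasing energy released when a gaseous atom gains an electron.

Ca < Ga < Ge < Se < Br

Ca is in period 4, group 2; Ga is in period 4, group 13; Ge is in period 4, group 14; Se is in period 4, group 16; Br is in period 4, group 17.
EA tends to increase across a period and decrease down a group, though the pattern is less regular than for IE or radius.
All lie in period 4, so electron affinity increases left to right.
So from lowest to highest: Ca < Ga < Ge < Se < Br.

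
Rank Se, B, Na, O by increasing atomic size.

Moving right in a period, electrons are added to the same shell under a stronger nuclear pull, so atoms get smaller; moving down, a new shell is opened and atoms get larger.
These span different periods and groups, so the two trends combine.
B > O: both are in period 2; the period trend gives B the larger value.
Se > B: the two effects oppose for this pair; the down-group effect wins (116 vs 85 pm).
Na > Se: the two effects oppose for this pair; the across-period effect wins (155 vs 116 pm).
For reference (pm): B 85, O 63, Na 155, Se 116.
So from smallest to largest: O < B < Se < Na.

O, B, Se, Na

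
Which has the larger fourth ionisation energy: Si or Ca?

Ca

Consider each +3 ion: Si³⁺ still has 1 valence electron; Ca³⁺ is already 1 electron into the core.
Pulling an electron out of a noble-gas core costs far more than removing a remaining valence electron, so Ca sits at the high end of IE_4.
The numbers (kJ/mol): Si 4356, Ca 6491.
So the fourth ionization energies run Si < Ca.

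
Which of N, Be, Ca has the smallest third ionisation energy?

IE_3 is the cost of taking one more electron from the +2 cation: N²⁺ still has 3 valence electrons; Be²⁺ is the bare [He] core; Ca²⁺ is the bare [Ar] core.
Core electrons are held far more tightly than valence electrons, so Ca and Be top the IE_3 order.
Tabulated IE_3 (kJ/mol): N 4578, Be 14849, Ca 4912.
Hence IE_3: N < Ca < Be.

N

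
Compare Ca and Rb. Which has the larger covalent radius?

Ca is in period 4, group 2; Rb is in period 5, group 1.
Across a period the added protons contract the valence shell; down a group each new principal shell makes the atom larger.
Neither a single period nor a single group — weigh both effects.
Rb > Ca: relative to Ca, both the across-period and down-group shifts push Rb's atomic radius up.
Approximate values (pm): Ca 171, Rb 210.
So Rb has the larger covalent radius (Rb > Ca).

Rb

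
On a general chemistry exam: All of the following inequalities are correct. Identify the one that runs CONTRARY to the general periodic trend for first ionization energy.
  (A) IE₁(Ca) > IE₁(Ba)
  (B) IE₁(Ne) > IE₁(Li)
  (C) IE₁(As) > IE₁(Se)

(C)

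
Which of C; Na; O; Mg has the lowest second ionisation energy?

Mg

Consider each +1 ion: C⁺ still has 3 valence electrons; Na⁺ is the bare [Ne] core; O⁺ still has 5 valence electrons; Mg⁺ still has 1 valence electron.
Breaking into a closed-shell core is much more expensive than removing a leftover valence electron — Na has the largest IE_2 here.
Valence configurations: C⁺ [He]2s²2p¹, O⁺ [He]2s²2p³, Mg⁺ [Ne]3s¹.
Tabulated IE_2 (kJ/mol): C 2353, Na 4562, O 3388, Mg 1451.
Overall IE_2 order: Mg < C < O < Na.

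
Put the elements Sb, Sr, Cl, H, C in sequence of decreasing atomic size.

Sr > Sb > Cl > C > H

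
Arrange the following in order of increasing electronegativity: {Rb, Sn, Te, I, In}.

Rb < In < Sn < Te < I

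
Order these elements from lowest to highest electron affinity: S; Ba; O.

Ba < O < S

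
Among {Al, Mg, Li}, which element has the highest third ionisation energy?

The third ionization energy removes an electron from the +2 ion. For each element: Al²⁺ still has 1 valence electron; Mg²⁺ is the bare [Ne] core; Li²⁺ is already 1 electron into the core.
Breaking into a closed-shell core is much more expensive than removing a leftover valence electron — Mg and Li have the largest IE_3 here.
The numbers (kJ/mol): Al 2745, Mg 7733, Li 11815.
So the third ionization energies run Al < Mg < Li.

Li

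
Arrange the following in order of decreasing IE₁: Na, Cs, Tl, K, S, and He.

He is in period 1, group 18; Na is in period 3, group 1; S is in period 3, group 16; K is in period 4, group 1; Cs is in period 6, group 1; Tl is in period 6, group 13.
IE₁ increases left→right with effective nuclear charge and decreases top→bottom as the valence shell moves farther out.
Here both period and group differ, so the two effects have to be weighed against each other.
K > Cs: they share group 1; the group trend gives K the larger value.
Na > K: they share group 1; the group trend gives Na the larger value.
Tl > Na: the two effects oppose for this pair; the across-period effect wins (589 vs 496 kJ/mol).
S > Tl: both effects reinforce here, so S is clearly the higher of the two.
He > S: both effects reinforce here, so He is clearly the higher of the two.
For reference (kJ/mol): He 2372, Na 496, S 1000, K 419, Cs 376, Tl 589.
So from highest to lowest: He > S > Tl > Na > K > Cs.

He, S, Tl, Na, K, Cs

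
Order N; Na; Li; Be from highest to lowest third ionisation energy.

After 2 electrons have been removed, what remains? N²⁺ still has 3 valence electrons; Na²⁺ is already 1 electron into the core; Li²⁺ is already 1 electron into the core; Be²⁺ is the bare [He] core.
Pulling an electron out of a noble-gas core costs far more than removing a remaining valence electron, so Na, Li and Be sit at the high end of IE_3.
Tabulated IE_3 (kJ/mol): N 4578, Na 6910, Li 11815, Be 14849.
Putting it together, IE_3: N < Na < Li < Be.

Be > Li > Na > N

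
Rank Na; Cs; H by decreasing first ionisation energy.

H is in period 1, group 1; Na is in period 3, group 1; Cs is in period 6, group 1.
First ionization energy rises across a period (greater Z_eff holds electrons more tightly) and falls down a group (valence electrons are farther from the nucleus).
All are in group 1, so first ionization energy increases up the group.
So from highest to lowest: H > Na > Cs.

H, Na, Cs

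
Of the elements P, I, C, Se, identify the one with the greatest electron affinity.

I

C is in period 2, group 14; P is in period 3, group 15; Se is in period 4, group 16; I is in period 5, group 17.
Electron affinity generally becomes more exothermic across a period toward the halogens and less exothermic down a group.
These sit on a diagonal, where the across-period and down-group effects partly cancel.
C > P: the two effects oppose for this pair; the down-group effect wins (122 vs 72 kJ/mol).
Se > C: period and group pull opposite ways; the across-period shift dominates (195 vs 122 kJ/mol).
I > Se: the two effects oppose for this pair; the across-period effect wins (295 vs 195 kJ/mol).
For reference (kJ/mol): C 122, P 72, Se 195, I 295.
The greatest electron affinity among these belongs to I.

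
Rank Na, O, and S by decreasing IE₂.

The second ionization energy removes an electron from the +1 ion. For each element: Na⁺ is the bare [Ne] core; O⁺ still has 5 valence electrons; S⁺ still has 5 valence electrons.
Core electrons are held far more tightly than valence electrons, so Na tops the IE_2 order.
Valence configurations: O⁺ [He]2s²2p³, S⁺ [Ne]3s²3p³.
The numbers (kJ/mol): Na 4562, O 3388, S 2252.
So the second ionization energies run S < O < Na.

Na, O, S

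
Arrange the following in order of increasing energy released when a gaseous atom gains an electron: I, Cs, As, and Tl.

As is in period 4, group 15; I is in period 5, group 17; Cs is in period 6, group 1; Tl is in period 6, group 13.
Adding an electron releases more energy for atoms nearer the top right (short of the noble gases).
Neither a single period nor a single group — weigh both effects.
Cs > Tl: this pair runs against the simple trend — see the exception note.
As > Cs: both effects reinforce here, so As is clearly the higher of the two.
I > As: the two effects oppose for this pair; the across-period effect wins (295 vs 78 kJ/mol).
Note the exception: Cs has a higher electron affinity than Tl, contrary to the simple trend — Tl's ns²np¹ configuration gives only a small electron affinity — the sparsely filled np subshell binds an added electron weakly.
Approximate values (kJ/mol): As 78, I 295, Cs 46, Tl 19.
So from lowest to highest: Tl < Cs < As < I.

Tl, Cs, As, I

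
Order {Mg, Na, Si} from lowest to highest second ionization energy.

Mg, Si, Na

Consider each +1 ion: Mg⁺ still has 1 valence electron; Na⁺ is the bare [Ne] core; Si⁺ still has 3 valence electrons.
Breaking into a closed-shell core is much more expensive than removing a leftover valence electron — Na has the largest IE_2 here.
Valence configurations: Mg⁺ [Ne]3s¹, Si⁺ [Ne]3s²3p¹.
Tabulated IE_2 (kJ/mol): Mg 1451, Na 4562, Si 1577.
Putting it together, IE_2: Mg < Si < Na.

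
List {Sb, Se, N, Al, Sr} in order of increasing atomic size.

N is in period 2, group 15; Al is in period 3, group 13; Se is in period 4, group 16; Sr is in period 5, group 2; Sb is in period 5, group 15.
Atomic radius shrinks across a period as nuclear charge pulls the same shell inward, and grows down a group as new shells are added.
Neither a single period nor a single group — weigh both effects.
Se > N: the two effects oppose for this pair; the down-group effect wins (116 vs 71 pm).
Al > Se: the two effects oppose for this pair; the across-period effect wins (126 vs 116 pm).
Sb > Al: the two effects oppose for this pair; the down-group effect wins (140 vs 126 pm).
Sr > Sb: both are in period 5; the period trend gives Sr the larger value.
Tabulated atomic radius (pm): N 71, Al 126, Se 116, Sr 185, Sb 140.
So from smallest to largest: N < Se < Al < Sb < Sr.

N < Se < Al < Sb < Sr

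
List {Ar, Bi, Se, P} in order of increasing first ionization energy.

Bi < Se < P < Ar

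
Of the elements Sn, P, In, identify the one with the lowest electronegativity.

In

Atoms toward the upper right of the periodic table pull bonding electrons most strongly.
Here both period and group differ, so the two effects have to be weighed against each other.
Sn > In: Sn lies to the right of In in period 5, so the across-period effect alone puts Sn higher.
P > Sn: relative to Sn, both the across-period and down-group shifts push P's electronegativity up.
For reference (Pauling): P 2.19, In 1.78, Sn 1.96.
The lowest electronegativity among these belongs to In.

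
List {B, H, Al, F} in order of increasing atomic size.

H is in period 1, group 1; B is in period 2, group 13; F is in period 2, group 17; Al is in period 3, group 13.
Atomic radius shrinks across a period as nuclear charge pulls the same shell inward, and grows down a group as new shells are added.
Neither a single period nor a single group — weigh both effects.
F > H: period and group pull opposite ways; the down-group shift dominates (64 vs 32 pm).
B > F: B lies to the left of F in period 2, so the across-period effect alone puts B larger.
Al > B: Al sits below B in group 13, so the down-group effect alone puts Al larger.
For reference (pm): H 32, B 85, F 64, Al 126.
So from smallest to largest: H < F < B < Al.

H < F < B < Al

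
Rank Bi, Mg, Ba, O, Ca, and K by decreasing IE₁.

O > Mg > Bi > Ca > Ba > K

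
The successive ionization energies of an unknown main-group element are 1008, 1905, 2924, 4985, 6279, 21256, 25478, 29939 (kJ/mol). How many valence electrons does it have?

5

Look for the largest jump between consecutive ionization energies: IE6/IE5 ≈ 3.4, far larger than any earlier ratio.
That jump marks the point where a core electron is being removed. So the atom has 5 valence electrons.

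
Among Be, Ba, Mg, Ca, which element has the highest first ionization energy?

Be

Removing the outermost electron gets harder across a period and easier down a group.
All are in group 2, so first ionization energy increases up the group.
The highest first ionization energy among these belongs to Be.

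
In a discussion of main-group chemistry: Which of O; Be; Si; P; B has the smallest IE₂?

The second ionization energy removes an electron from the +1 ion. For each element: O⁺ still has 5 valence electrons; Be⁺ still has 1 valence electron; Si⁺ still has 3 valence electrons; P⁺ still has 4 valence electrons; B⁺ still has 2 valence electrons.
All are still removing valence electrons, so compare the +1 ions as you would atoms: IE_2 generally rises across a period (higher Z_eff) and falls down a group (larger shell), subject to the usual subshell exceptions.
Valence configurations: O⁺ [He]2s²2p³, Be⁺ [He]2s¹, Si⁺ [Ne]3s²3p¹, P⁺ [Ne]3s²3p², B⁺ [He]2s².
The numbers (kJ/mol): O 3388, Be 1757, Si 1577, P 1907, B 2427.
Putting it together, IE_2: Si < Be < P < B < O.

Si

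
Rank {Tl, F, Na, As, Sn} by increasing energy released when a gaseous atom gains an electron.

EA tends to increase across a period and decrease down a group, though the pattern is less regular than for IE or radius.
Neither a single period nor a single group — weigh both effects.
Na > Tl: period and group pull opposite ways; the down-group shift dominates (53 vs 19 kJ/mol).
As > Na: the two effects oppose for this pair; the across-period effect wins (78 vs 53 kJ/mol).
Sn > As: this pair runs against the simple trend — see the exception note.
F > Sn: relative to Sn, both the across-period and down-group shifts push F's electron affinity up.
Note the exception: Sn has a higher electron affinity than As, contrary to the simple trend — adding an electron to As's half-filled np³ subshell costs electron-pairing energy.
Approximate values (kJ/mol): F 328, Na 53, As 78, Sn 107, Tl 19.
So from lowest to highest: Tl < Na < As < Sn < F.

Tl < Na < As < Sn < F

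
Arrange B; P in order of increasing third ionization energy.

After 2 electrons have been removed, what remains? B²⁺ still has 1 valence electron; P²⁺ still has 3 valence electrons.
All are still removing valence electrons, so compare the +2 ions as you would atoms: IE_3 generally rises across a period (higher Z_eff) and falls down a group (larger shell), subject to the usual subshell exceptions.
Valence configurations: B²⁺ [He]2s¹, P²⁺ [Ne]3s²3p¹.
Tabulated IE_3 (kJ/mol): B 3660, P 2914.
Overall IE_3 order: P < B.

P, B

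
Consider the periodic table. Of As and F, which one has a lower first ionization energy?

F is in period 2, group 17; As is in period 4, group 15.
Across a period the outer electron is held more tightly (higher IE₁); down a group it sits in a higher shell, more shielded, and comes off more easily.
These span different periods and groups, so the two trends combine.
F > As: relative to As, both the across-period and down-group shifts push F's first ionization energy up.
Tabulated first ionization energy (kJ/mol): F 1681, As 947.
So As has the lower first ionization energy (As < F).

As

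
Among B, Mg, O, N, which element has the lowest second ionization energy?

Mg

After 1 electron has been removed, what remains? B⁺ still has 2 valence electrons; Mg⁺ still has 1 valence electron; O⁺ still has 5 valence electrons; N⁺ still has 4 valence electrons.
All are still removing valence electrons, so compare the +1 ions as you would atoms: IE_2 generally rises across a period (higher Z_eff) and falls down a group (larger shell), subject to the usual subshell exceptions.
Valence configurations: B⁺ [He]2s², Mg⁺ [Ne]3s¹, O⁺ [He]2s²2p³, N⁺ [He]2s²2p².
Approximate IE_2 values (kJ/mol): B 2427, Mg 1451, O 3388, N 2856.
Overall IE_2 order: Mg < B < N < O.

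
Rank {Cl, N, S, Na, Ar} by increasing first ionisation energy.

Na, S, Cl, N, Ar

N is in period 2, group 15; Na is in period 3, group 1; S is in period 3, group 16; Cl is in period 3, group 17; Ar is in period 3, group 18.
Across a period the outer electron is held more tightly (higher IE₁); down a group it sits in a higher shell, more shielded, and comes off more easily.
These span different periods and groups, so the two trends combine.
S > Na: both are in period 3; the period trend gives S the larger value.
Cl > S: both are in period 3; the period trend gives Cl the larger value.
N > Cl: the two effects oppose for this pair; the down-group effect wins (1402 vs 1251 kJ/mol).
Ar > N: the two effects oppose for this pair; the across-period effect wins (1521 vs 1402 kJ/mol).
For reference (kJ/mol): N 1402, Na 496, S 1000, Cl 1251, Ar 1521.
So from lowest to highest: Na < S < Cl < N < Ar.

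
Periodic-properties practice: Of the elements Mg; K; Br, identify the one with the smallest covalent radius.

Br

Atomic radius shrinks across a period as nuclear charge pulls the same shell inward, and grows down a group as new shells are added.
Neither a single period nor a single group — weigh both effects.
Mg > Br: the two effects oppose for this pair; the across-period effect wins (139 vs 114 pm).
K > Mg: relative to Mg, both the across-period and down-group shifts push K's atomic radius up.
Tabulated atomic radius (pm): Mg 139, K 196, Br 114.
The smallest covalent radius among these belongs to Br.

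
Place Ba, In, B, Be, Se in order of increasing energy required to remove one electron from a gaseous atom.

Be is in period 2, group 2; B is in period 2, group 13; Se is in period 4, group 16; In is in period 5, group 13; Ba is in period 6, group 2.
Removing the outermost electron gets harder across a period and easier down a group.
Neither a single period nor a single group — weigh both effects.
In > Ba: both effects reinforce here, so In is clearly the higher of the two.
B > In: B sits above In in group 13, so the down-group effect alone puts B higher.
Be > B: this pair runs against the simple trend — see the exception note.
Se > Be: period and group pull opposite ways; the across-period shift dominates (941 vs 900 kJ/mol).
Note the exception: Be has a higher first ionization energy than B, contrary to the simple trend — removing B's lone 2p electron is easier than breaking Be's filled 2s².
Approximate values (kJ/mol): Be 900, B 801, Se 941, In 558, Ba 503.
So from lowest to highest: Ba < In < B < Be < Se.

Ba, In, B, Be, Se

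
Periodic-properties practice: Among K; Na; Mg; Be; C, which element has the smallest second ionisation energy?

Mg

Consider each +1 ion: K⁺ is the bare [Ar] core; Na⁺ is the bare [Ne] core; Mg⁺ still has 1 valence electron; Be⁺ still has 1 valence electron; C⁺ still has 3 valence electrons.
Core electrons are held far more tightly than valence electrons, so K and Na top the IE_2 order.
Valence configurations: Mg⁺ [Ne]3s¹, Be⁺ [He]2s¹, C⁺ [He]2s²2p¹.
The numbers (kJ/mol): K 3052, Na 4562, Mg 1451, Be 1757, C 2353.
So the second ionization energies run Mg < Be < C < K < Na.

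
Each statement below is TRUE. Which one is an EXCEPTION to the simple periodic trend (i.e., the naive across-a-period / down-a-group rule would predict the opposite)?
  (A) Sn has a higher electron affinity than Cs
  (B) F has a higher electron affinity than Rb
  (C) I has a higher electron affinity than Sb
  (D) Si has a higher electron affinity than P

The general trend: electron affinity increases across a period and decreases down a group.
(A) Sn (period 5, group 14) vs Cs (period 6, group 1): the stated order agrees with the simple trend.
(B) F (period 2, group 17) vs Rb (period 5, group 1): the stated order agrees with the simple trend.
(C) I (period 5, group 17) vs Sb (period 5, group 15): the stated order agrees with the simple trend.
(D) Si (period 3, group 14) vs P (period 3, group 15): the stated order contradicts the simple trend.
The exception is (D): adding an electron to P's half-filled 3p³ is unfavourable, so Si (3p²) has the more exothermic EA.

(D)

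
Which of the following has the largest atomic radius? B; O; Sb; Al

Across a period the added protons contract the valence shell; down a group each new principal shell makes the atom larger.
These span different periods and groups, so the two trends combine.
B > O: both are in period 2; the period trend gives B the larger value.
Al > B: Al sits below B in group 13, so the down-group effect alone puts Al larger.
Sb > Al: period and group pull opposite ways; the down-group shift dominates (140 vs 126 pm).
Approximate values (pm): B 85, O 63, Al 126, Sb 140.
The largest atomic radius among these belongs to Sb.

Sb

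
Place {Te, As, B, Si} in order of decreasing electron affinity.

Te > Si > As > B

B is in period 2, group 13; Si is in period 3, group 14; As is in period 4, group 15; Te is in period 5, group 16.
EA tends to increase across a period and decrease down a group, though the pattern is less regular than for IE or radius.
A diagonal step moves right (one effect) and down (the opposite effect) at once.
As > B: the two effects oppose for this pair; the across-period effect wins (78 vs 27 kJ/mol).
Si > As: the two effects oppose for this pair; the down-group effect wins (134 vs 78 kJ/mol).
Te > Si: period and group pull opposite ways; the across-period shift dominates (190 vs 134 kJ/mol).
Approximate values (kJ/mol): B 27, Si 134, As 78, Te 190.
So from highest to lowest: Te > Si > As > B.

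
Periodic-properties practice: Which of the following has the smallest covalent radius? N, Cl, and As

N is in period 2, group 15; Cl is in period 3, group 17; As is in period 4, group 15.
Atomic radius shrinks across a period as nuclear charge pulls the same shell inward, and grows down a group as new shells are added.
Here both period and group differ, so the two effects have to be weighed against each other.
Cl > N: period and group pull opposite ways; the down-group shift dominates (99 vs 71 pm).
As > Cl: relative to Cl, both the across-period and down-group shifts push As's atomic radius up.
Approximate values (pm): N 71, Cl 99, As 121.
The smallest covalent radius among these belongs to N.

N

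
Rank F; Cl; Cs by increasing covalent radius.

F < Cl < Cs

F is in period 2, group 17; Cl is in period 3, group 17; Cs is in period 6, group 1.
Across a period the added protons contract the valence shell; down a group each new principal shell makes the atom larger.
Here both period and group differ, so the two effects have to be weighed against each other.
Cl > F: Cl sits below F in group 17, so the down-group effect alone puts Cl larger.
Cs > Cl: both effects reinforce here, so Cs is clearly the larger of the two.
Tabulated atomic radius (pm): F 64, Cl 99, Cs 232.
So from smallest to largest: F < Cl < Cs.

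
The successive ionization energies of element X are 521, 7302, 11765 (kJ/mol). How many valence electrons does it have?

1

Look for the largest jump between consecutive ionization energies: IE2/IE1 ≈ 14.0, far larger than any earlier ratio.
That jump marks the point where a core electron is being removed. So the atom has 1 valence electron.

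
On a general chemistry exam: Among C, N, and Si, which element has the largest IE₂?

N

The second ionization energy removes an electron from the +1 ion. For each element: C⁺ still has 3 valence electrons; N⁺ still has 4 valence electrons; Si⁺ still has 3 valence electrons.
All are still removing valence electrons, so compare the +1 ions as you would atoms: IE_2 generally rises across a period (higher Z_eff) and falls down a group (larger shell), subject to the usual subshell exceptions.
Valence configurations: C⁺ [He]2s²2p¹, N⁺ [He]2s²2p², Si⁺ [Ne]3s²3p¹.
The numbers (kJ/mol): C 2353, N 2856, Si 1577.
Putting it together, IE_2: Si < C < N.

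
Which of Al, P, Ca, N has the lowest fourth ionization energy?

P

Consider each +3 ion: Al³⁺ is the bare [Ne] core; P³⁺ still has 2 valence electrons; Ca³⁺ is already 1 electron into the core; N³⁺ still has 2 valence electrons.
Usually core removal costs more than valence removal, but here the competition is close: a tightly held n=2 valence electron can cost more to remove than an n=3 core electron, so the actual values have to decide it.
Valence configurations: P³⁺ [Ne]3s², N³⁺ [He]2s².
The numbers (kJ/mol): Al 11577, P 4964, Ca 6491, N 7475.
Putting it together, IE_4: P < Ca < N < Al.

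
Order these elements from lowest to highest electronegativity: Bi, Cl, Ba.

Ba, Bi, Cl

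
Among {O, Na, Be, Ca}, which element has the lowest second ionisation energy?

IE_2 is the cost of taking one more electron from the +1 cation: O⁺ still has 5 valence electrons; Na⁺ is the bare [Ne] core; Be⁺ still has 1 valence electron; Ca⁺ still has 1 valence electron.
Breaking into a closed-shell core is much more expensive than removing a leftover valence electron — Na has the largest IE_2 here.
Valence configurations: O⁺ [He]2s²2p³, Be⁺ [He]2s¹, Ca⁺ [Ar]4s¹.
Tabulated IE_2 (kJ/mol): O 3388, Na 4562, Be 1757, Ca 1145.
Overall IE_2 order: Ca < Be < O < Na.

Ca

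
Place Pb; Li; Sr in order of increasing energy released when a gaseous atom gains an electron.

Li is in period 2, group 1; Sr is in period 5, group 2; Pb is in period 6, group 14.
Atoms with high Z_eff and room in the valence shell (especially the halogens) have the most exothermic electron affinities.
Here both period and group differ, so the two effects have to be weighed against each other.
Pb > Sr: the two effects oppose for this pair; the across-period effect wins (35 vs 5 kJ/mol).
Li > Pb: the two effects oppose for this pair; the down-group effect wins (60 vs 35 kJ/mol).
Approximate values (kJ/mol): Li 60, Sr 5, Pb 35.
So from lowest to highest: Sr < Pb < Li.

Sr < Pb < Li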